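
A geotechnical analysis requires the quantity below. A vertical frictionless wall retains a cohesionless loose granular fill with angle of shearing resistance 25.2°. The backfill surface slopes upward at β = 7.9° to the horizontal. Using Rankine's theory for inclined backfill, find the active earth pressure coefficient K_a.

K_a = cos β · (cos β − √(cos²β − cos²φ)) / (cos β + √(cos²β − cos²φ)).
cos β = 0.9905, cos φ = 0.9048, √(cos²β − cos²φ) = 0.4030.
K_a = 0.9905 × (0.9905 − 0.4030)/(0.9905 + 0.4030) = 0.4176.

0.418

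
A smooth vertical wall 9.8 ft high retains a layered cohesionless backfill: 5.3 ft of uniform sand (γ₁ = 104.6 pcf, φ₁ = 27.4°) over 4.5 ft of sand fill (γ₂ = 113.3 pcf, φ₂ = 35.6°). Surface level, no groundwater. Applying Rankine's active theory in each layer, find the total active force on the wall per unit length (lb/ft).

K_a1 = tan²(45°−27.4°/2) = 0.3697; K_a2 = tan²(45°−35.6°/2) = 0.2641.
Layer 1: σ at base = K_a1 γ₁ h₁ = 204.9 psf; P₁ = ½×204.9×5.3 = 543.1.
Layer 2: σ_v at top = γ₁h₁ = 554.4; σ_h top = K_a2×554.4 = 146.4; σ_h base = K_a2×(554.4+113.3×4.5) = 281.1.
P₂ = ½(146.4+281.1)×4.5 = 961.9. Total P_a = 543.1+961.9 = 1505 lb/ft.

1500 lb/ft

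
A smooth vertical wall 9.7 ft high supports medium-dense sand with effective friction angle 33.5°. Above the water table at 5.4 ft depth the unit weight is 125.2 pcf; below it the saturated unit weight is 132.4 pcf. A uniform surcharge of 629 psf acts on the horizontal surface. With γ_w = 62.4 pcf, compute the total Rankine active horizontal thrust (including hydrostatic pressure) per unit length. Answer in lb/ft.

3890 lb/ft

K_a = tan²(45° − φ/2) = 0.2887.
γ' = 132.4 − 62.4 = 70.00 pcf. h₂ = H − d_w = 4.3 ft.
σ'_h: at surface K_a·q = 181.6; at WT K_a(q+γd_w) = 376.8; at base K_a(q+γd_w+γ'h₂) = 463.7 psf.
P₁ = ½(181.6+376.8)×5.4 = 1508; P₂ = ½(376.8+463.7)×4.3 = 1807; P_w = ½γ_w h₂² = 576.9.
Total = 1508+1807+576.9 = 3892 lb/ft.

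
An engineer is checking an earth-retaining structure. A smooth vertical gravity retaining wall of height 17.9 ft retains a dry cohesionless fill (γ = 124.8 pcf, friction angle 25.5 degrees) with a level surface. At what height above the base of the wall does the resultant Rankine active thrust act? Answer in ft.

5.97 ft

K_a = 0.3981.
The pressure distribution is triangular, so the resultant acts at H/3 above the base = 17.9/3 = 5.967 ft.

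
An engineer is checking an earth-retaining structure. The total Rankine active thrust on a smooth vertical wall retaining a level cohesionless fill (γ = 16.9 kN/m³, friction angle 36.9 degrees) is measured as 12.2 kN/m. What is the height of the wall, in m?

2.40 m

K_a = 0.2497. P_a = ½ K_a γ H² ⇒ H = √(2P_a/(K_a γ)).
H = √(2×12.2/(0.2497×16.9)) = 2.405 m.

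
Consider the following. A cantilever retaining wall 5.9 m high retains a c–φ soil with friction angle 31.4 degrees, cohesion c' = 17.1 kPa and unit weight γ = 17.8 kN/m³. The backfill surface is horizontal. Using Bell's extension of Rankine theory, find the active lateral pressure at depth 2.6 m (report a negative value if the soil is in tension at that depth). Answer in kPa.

K_a = (1 − sin φ)/(1 + sin φ) = 0.3149.
σ_a = K_a γ z − 2c√K_a = 0.3149×17.8×2.6 − 2×17.1×0.5612 = -4.618 kPa.

-4.62 kPa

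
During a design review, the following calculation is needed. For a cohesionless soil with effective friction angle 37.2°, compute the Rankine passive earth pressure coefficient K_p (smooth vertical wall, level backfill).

4.06

K_p = (1 + sin φ)/(1 − sin φ) = tan²(45° + 37.2°/2) = 4.058.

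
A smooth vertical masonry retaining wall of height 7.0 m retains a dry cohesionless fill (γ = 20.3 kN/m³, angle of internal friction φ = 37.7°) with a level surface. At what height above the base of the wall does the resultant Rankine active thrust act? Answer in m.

2.33 m

K_a = 0.2411.
The pressure distribution is triangular, so the resultant acts at H/3 above the base = 7.0/3 = 2.333 m.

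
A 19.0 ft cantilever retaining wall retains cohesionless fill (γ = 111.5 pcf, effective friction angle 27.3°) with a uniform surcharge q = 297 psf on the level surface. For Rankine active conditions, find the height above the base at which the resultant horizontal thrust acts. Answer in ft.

K_a = 0.3711.
Triangular part P₁ = ½K_aγH² = 7469 at H/3 = 6.333 ft; rectangular part P₂ = K_a q H = 2094 at H/2 = 9.500 ft.
ȳ = (P₁·6.333 + P₂·9.500)/(P₁+P₂) = 7.027 ft.

7.03 ft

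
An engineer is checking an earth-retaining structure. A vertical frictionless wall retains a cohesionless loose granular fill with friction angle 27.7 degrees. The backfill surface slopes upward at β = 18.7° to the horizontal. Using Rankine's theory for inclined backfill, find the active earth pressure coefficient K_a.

0.451

K_a = cos β · (cos β − √(cos²β − cos²φ)) / (cos β + √(cos²β − cos²φ)).
cos β = 0.9472, cos φ = 0.8854, √(cos²β − cos²φ) = 0.3366.
K_a = 0.9472 × (0.9472 − 0.3366)/(0.9472 + 0.3366) = 0.4505.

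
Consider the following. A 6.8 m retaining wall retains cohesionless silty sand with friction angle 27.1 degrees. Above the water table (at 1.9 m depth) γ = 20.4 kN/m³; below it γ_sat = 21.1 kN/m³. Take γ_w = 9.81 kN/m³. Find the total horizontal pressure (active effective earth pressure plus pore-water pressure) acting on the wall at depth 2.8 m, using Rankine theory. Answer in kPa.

27.1 kPa

K_a = (1 − sin φ)/(1 + sin φ) = 0.3741.
γ' = 21.1 − 9.81 = 11.29 kN/m³.
Effective vertical stress at 2.8 m: σ'_v = 20.4×1.9 + 11.29×0.900 = 48.92 kPa.
σ'_h = K_a σ'_v = 0.3741 × 48.92 = 18.30 kPa; u = γ_w × 0.900 = 8.829 kPa.
Total σ_h = 18.30 + 8.829 = 27.13 kPa.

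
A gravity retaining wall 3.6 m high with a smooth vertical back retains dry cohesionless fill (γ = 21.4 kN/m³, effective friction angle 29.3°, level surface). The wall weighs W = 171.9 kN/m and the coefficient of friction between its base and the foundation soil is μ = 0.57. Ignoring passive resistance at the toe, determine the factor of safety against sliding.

2.06

K_a = tan²(45° − 29.3°/2) = 0.3428.
P_a = ½K_aγH² = 0.5×0.3428×21.4×3.6² = 47.54 kN/m, acting at H/3 = 1.200 m above the base.
FS_sliding = μW / P_a = 0.57×171.9 / 47.54 = 2.061.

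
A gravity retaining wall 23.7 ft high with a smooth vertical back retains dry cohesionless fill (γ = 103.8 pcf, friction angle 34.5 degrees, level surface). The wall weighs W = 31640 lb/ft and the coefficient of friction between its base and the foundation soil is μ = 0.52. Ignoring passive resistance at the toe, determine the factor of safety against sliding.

K_a = tan²(45° − 34.5°/2) = 0.2768.
P_a = ½K_aγH² = 0.5×0.2768×103.8×23.7² = 8069 lb/ft, acting at H/3 = 7.900 ft above the base.
FS_sliding = μW / P_a = 0.52×31640 / 8069 = 2.039.

2.04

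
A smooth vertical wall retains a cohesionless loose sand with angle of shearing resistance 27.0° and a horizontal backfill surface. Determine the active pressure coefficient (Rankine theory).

K_a = tan²(45° − φ/2) = tan²(31.50°) = 0.3755.

0.376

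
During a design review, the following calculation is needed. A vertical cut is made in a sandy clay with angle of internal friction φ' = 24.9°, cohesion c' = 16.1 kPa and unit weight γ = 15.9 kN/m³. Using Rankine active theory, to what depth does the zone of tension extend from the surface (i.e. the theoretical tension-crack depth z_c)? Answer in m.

3.17 m

K_a = tan²(45° − 24.9°/2) = 0.4074; √K_a = 0.6383.
The active pressure is zero where K_a γ z = 2c√K_a, so z_c = 2c/(γ√K_a) = 2×16.1/(15.9×0.6383) = 3.173 m.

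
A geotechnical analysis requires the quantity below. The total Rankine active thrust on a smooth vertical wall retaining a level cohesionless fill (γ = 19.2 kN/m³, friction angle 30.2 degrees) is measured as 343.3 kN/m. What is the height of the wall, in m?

10.4 m

K_a = 0.3307. P_a = ½ K_a γ H² ⇒ H = √(2P_a/(K_a γ)).
H = √(2×343.3/(0.3307×19.2)) = 10.40 m.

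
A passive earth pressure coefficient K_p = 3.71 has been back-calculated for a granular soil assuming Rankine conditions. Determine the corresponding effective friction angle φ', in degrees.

35.1°

K_p = (1+sin φ)/(1−sin φ) ⇒ sin φ = (K_p − 1)/(K_p + 1) = 0.5754.
φ = arcsin(0.5754) = 35.13°.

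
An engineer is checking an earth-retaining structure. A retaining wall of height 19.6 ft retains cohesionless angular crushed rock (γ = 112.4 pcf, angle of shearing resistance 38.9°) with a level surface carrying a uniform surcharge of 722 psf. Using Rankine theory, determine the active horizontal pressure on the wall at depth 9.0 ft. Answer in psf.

396 psf

K_a = (1 − sin φ)/(1 + sin φ) = 0.2285.
σ_v = γz + q = 112.4 × 9.0 + 722 = 1734 psf.
σ_h = K_a σ_v = 0.2285 × 1734 = 396.2 psf.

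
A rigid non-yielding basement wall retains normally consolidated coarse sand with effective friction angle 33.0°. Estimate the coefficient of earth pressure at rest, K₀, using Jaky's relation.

K₀ = 1 − sin φ' = 1 − sin 33.0° = 0.4554.

0.455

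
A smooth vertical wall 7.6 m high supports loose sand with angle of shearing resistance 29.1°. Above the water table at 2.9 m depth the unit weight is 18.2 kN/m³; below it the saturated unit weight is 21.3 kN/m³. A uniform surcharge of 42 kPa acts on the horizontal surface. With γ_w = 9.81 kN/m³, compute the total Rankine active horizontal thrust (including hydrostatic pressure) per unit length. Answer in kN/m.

K_a = tan²(45° − φ/2) = 0.3456.
γ' = 21.3 − 9.81 = 11.49 kN/m³. h₂ = H − d_w = 4.7 m.
σ'_h: at surface K_a·q = 14.51; at WT K_a(q+γd_w) = 32.76; at base K_a(q+γd_w+γ'h₂) = 51.42 kPa.
P₁ = ½(14.51+32.76)×2.9 = 68.54; P₂ = ½(32.76+51.42)×4.7 = 197.8; P_w = ½γ_w h₂² = 108.4.
Total = 68.54+197.8+108.4 = 374.7 kN/m.

375 kN/m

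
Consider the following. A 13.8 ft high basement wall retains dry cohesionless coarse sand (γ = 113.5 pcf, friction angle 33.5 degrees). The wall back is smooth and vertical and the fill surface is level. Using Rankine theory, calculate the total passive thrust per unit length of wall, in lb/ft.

K_p = tan²(45° + φ/2) = 3.464.
P_p = ½ K_p γ H² = 0.5 × 3.464 × 113.5 × 13.8² = 37430 lb/ft.

37400 lb/ft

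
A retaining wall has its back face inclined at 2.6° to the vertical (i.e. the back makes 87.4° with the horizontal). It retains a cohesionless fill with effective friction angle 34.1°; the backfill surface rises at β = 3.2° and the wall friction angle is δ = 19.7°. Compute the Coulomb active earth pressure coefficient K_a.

K_a = sin²(α+φ) / [sin²α · sin(α−δ) · (1 + √{sin(φ+δ)sin(φ−β) / (sin(α−δ)sin(α+β))})²].
With α = 87.4°, φ = 34.1°, δ = 19.7°, β = 3.2°: K_a = 0.2826.

0.283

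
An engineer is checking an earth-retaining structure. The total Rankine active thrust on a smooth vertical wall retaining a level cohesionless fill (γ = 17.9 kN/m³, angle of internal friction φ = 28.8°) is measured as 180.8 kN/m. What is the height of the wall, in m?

K_a = 0.3498. P_a = ½ K_a γ H² ⇒ H = √(2P_a/(K_a γ)).
H = √(2×180.8/(0.3498×17.9)) = 7.600 m.

7.60 m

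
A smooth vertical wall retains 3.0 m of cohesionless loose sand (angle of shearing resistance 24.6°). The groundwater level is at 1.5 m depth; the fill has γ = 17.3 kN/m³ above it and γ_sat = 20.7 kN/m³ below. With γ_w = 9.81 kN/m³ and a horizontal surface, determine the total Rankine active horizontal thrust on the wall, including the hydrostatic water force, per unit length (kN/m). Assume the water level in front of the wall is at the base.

40.1 kN/m

K_a = tan²(45° − φ/2) = 0.4121.
γ' = 20.7 − 9.81 = 10.89 kN/m³. Depth below WT = 1.5 m.
σ'_h at WT = K_a γ d_w = 10.70 kPa; at base = 10.70 + K_a γ' × 1.5 = 17.43 kPa.
P₁ (0–1.5 m) = ½×10.70×1.5 = 8.021. P₂ (1.5–3.0 m) = ½(10.70+17.43)×1.5 = 21.09.
P_w = ½ γ_w h₂² = 0.5×9.81×1.5² = 11.04. Total = 8.021+21.09+11.04 = 40.15 kN/m.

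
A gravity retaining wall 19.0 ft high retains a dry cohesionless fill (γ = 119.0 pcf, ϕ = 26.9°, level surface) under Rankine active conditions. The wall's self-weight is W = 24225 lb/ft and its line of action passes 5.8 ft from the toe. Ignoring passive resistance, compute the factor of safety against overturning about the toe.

K_a = tan²(45° − 26.9°/2) = 0.3770.
P_a = ½K_aγH² = 0.5×0.3770×119.0×19.0² = 8098 lb/ft, acting at H/3 = 6.333 ft above the base.
Overturning moment M_o = P_a × H/3 = 8098 × 6.333 = 51290.
Resisting moment M_r = W × 5.8 = 24225 × 5.8 = 140500.
FS_overturning = M_r/M_o = 140500/51290 = 2.740.

2.74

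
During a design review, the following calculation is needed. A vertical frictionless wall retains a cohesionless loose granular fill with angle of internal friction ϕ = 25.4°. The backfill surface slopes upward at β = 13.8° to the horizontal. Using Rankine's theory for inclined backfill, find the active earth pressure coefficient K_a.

K_a = cos β · (cos β − √(cos²β − cos²φ)) / (cos β + √(cos²β − cos²φ)).
cos β = 0.9711, cos φ = 0.9033, √(cos²β − cos²φ) = 0.3565.
K_a = 0.9711 × (0.9711 − 0.3565)/(0.9711 + 0.3565) = 0.4496.

0.450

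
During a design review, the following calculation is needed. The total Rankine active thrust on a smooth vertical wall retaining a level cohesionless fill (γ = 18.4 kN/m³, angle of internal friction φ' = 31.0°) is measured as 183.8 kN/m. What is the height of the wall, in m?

7.90 m

K_a = 0.3201. P_a = ½ K_a γ H² ⇒ H = √(2P_a/(K_a γ)).
H = √(2×183.8/(0.3201×18.4)) = 7.900 m.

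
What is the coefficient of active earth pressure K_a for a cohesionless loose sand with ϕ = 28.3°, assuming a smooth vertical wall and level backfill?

0.357

K_a = tan²(45° − φ/2) = tan²(30.85°) = 0.3568.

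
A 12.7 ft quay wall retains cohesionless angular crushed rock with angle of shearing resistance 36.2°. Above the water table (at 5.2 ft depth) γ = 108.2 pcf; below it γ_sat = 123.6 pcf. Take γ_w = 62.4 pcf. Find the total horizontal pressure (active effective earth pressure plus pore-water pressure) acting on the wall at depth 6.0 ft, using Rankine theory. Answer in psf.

K_a = (1 − sin φ)/(1 + sin φ) = 0.2574.
γ' = 123.6 − 62.4 = 61.20 pcf.
Effective vertical stress at 6.0 ft: σ'_v = 108.2×5.2 + 61.20×0.800 = 611.6 psf.
σ'_h = K_a σ'_v = 0.2574 × 611.6 = 157.4 psf; u = γ_w × 0.800 = 49.92 psf.
Total σ_h = 157.4 + 49.92 = 207.3 psf.

207 psf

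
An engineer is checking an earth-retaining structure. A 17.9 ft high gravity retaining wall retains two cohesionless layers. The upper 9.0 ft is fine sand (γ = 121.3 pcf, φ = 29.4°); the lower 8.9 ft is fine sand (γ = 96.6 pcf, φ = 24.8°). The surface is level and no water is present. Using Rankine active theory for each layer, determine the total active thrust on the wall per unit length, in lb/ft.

7220 lb/ft

K_a1 = tan²(45°−29.4°/2) = 0.3415; K_a2 = tan²(45°−24.8°/2) = 0.4090.
Layer 1: σ at base = K_a1 γ₁ h₁ = 372.8 psf; P₁ = ½×372.8×9.0 = 1678.
Layer 2: σ_v at top = γ₁h₁ = 1092; σ_h top = K_a2×1092 = 446.5; σ_h base = K_a2×(1092+96.6×8.9) = 798.1.
P₂ = ½(446.5+798.1)×8.9 = 5539. Total P_a = 1678+5539 = 7216 lb/ft.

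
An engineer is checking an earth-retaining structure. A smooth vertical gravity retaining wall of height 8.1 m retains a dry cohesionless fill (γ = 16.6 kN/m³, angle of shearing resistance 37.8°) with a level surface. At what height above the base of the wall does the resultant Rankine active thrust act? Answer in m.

2.70 m

K_a = 0.2400.
The pressure distribution is triangular, so the resultant acts at H/3 above the base = 8.1/3 = 2.700 m.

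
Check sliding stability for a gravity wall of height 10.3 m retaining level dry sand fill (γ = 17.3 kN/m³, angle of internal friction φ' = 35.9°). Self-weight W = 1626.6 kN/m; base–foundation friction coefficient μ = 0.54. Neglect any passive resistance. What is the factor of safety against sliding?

3.67

K_a = tan²(45° − 35.9°/2) = 0.2607.
P_a = ½K_aγH² = 0.5×0.2607×17.3×10.3² = 239.3 kN/m, acting at H/3 = 3.433 m above the base.
FS_sliding = μW / P_a = 0.54×1626.6 / 239.3 = 3.671.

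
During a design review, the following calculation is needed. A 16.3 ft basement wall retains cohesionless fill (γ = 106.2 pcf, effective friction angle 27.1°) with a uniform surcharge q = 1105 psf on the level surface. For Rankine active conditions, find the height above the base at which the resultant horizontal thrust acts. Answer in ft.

6.96 ft

K_a = 0.3741.
Triangular part P₁ = ½K_aγH² = 5277 at H/3 = 5.433 ft; rectangular part P₂ = K_a q H = 6737 at H/2 = 8.150 ft.
ȳ = (P₁·5.433 + P₂·8.150)/(P₁+P₂) = 6.957 ft.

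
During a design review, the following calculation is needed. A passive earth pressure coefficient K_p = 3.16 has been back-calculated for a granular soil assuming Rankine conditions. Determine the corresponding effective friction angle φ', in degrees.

K_p = (1+sin φ)/(1−sin φ) ⇒ sin φ = (K_p − 1)/(K_p + 1) = 0.5192.
φ = arcsin(0.5192) = 31.28°.

31.3°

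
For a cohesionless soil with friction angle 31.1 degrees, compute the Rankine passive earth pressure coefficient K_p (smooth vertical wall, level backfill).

3.14

K_p = (1 + sin φ)/(1 − sin φ) = tan²(45° + 31.1°/2) = 3.137.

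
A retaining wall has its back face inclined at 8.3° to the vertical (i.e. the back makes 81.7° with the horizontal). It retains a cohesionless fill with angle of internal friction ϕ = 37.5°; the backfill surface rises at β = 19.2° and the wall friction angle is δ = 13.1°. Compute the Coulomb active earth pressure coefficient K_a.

0.364

K_a = sin²(α+φ) / [sin²α · sin(α−δ) · (1 + √{sin(φ+δ)sin(φ−β) / (sin(α−δ)sin(α+β))})²].
With α = 81.7°, φ = 37.5°, δ = 13.1°, β = 19.2°: K_a = 0.3641.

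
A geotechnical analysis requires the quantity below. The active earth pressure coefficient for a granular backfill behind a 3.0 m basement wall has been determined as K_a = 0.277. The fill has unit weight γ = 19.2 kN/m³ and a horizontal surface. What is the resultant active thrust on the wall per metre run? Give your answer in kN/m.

P = ½ K_a γ H² = 0.5 × 0.277 × 19.2 × 3.0² = 23.93 kN/m.

23.9 kN/m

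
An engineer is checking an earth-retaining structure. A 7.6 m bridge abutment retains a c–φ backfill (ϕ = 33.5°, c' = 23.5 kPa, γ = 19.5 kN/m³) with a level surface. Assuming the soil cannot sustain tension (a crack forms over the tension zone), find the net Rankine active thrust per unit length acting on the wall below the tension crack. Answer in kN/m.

K_a = 0.2887; √K_a = 0.5373.
Tension-crack depth z_c = 2c/(γ√K_a) = 2×23.5/(19.5×0.5373) = 4.486 m.
σ_a at base = K_a γ H − 2c√K_a = 0.2887×19.5×7.6 − 2×23.5×0.5373 = 17.53 kPa.
P_a = ½ × 17.53 × (H − z_c) = 0.5×17.53×3.114 = 27.30 kN/m.

27.3 kN/m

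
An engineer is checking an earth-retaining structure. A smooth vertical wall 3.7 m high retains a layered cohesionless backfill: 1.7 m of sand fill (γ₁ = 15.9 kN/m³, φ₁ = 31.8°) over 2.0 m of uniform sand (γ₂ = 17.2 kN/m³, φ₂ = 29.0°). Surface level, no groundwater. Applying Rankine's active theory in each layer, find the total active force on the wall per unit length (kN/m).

37.8 kN/m

K_a1 = tan²(45°−31.8°/2) = 0.3098; K_a2 = tan²(45°−29.0°/2) = 0.3470.
Layer 1: σ at base = K_a1 γ₁ h₁ = 8.374 kPa; P₁ = ½×8.374×1.7 = 7.118.
Layer 2: σ_v at top = γ₁h₁ = 27.03; σ_h top = K_a2×27.03 = 9.379; σ_h base = K_a2×(27.03+17.2×2.0) = 21.31.
P₂ = ½(9.379+21.31)×2.0 = 30.69. Total P_a = 7.118+30.69 = 37.81 kN/m.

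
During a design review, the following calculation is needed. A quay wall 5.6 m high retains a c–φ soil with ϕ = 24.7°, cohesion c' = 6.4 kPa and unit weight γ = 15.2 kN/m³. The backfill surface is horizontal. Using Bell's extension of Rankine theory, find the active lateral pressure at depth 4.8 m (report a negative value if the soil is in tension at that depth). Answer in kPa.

21.8 kPa

K_a = (1 − sin φ)/(1 + sin φ) = 0.4106.
σ_a = K_a γ z − 2c√K_a = 0.4106×15.2×4.8 − 2×6.4×0.6408 = 21.75 kPa.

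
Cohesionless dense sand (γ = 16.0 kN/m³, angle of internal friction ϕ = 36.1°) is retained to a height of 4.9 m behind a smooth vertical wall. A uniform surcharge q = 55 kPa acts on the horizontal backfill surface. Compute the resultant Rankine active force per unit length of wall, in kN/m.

K_a = tan²(45° − φ/2) = 0.2585.
Soil triangle: ½ K_a γ H² = 0.5×0.2585×16.0×4.9² = 49.65 kN/m.
Surcharge rectangle: K_a q H = 0.2585×55×4.9 = 69.67 kN/m.
Total = 49.65 + 69.67 = 119.3 kN/m.

119 kN/m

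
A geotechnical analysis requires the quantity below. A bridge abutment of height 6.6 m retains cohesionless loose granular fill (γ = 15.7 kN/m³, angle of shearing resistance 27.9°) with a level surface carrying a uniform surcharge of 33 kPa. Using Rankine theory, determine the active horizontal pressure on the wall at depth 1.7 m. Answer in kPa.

21.6 kPa

K_a = (1 − sin φ)/(1 + sin φ) = 0.3625.
σ_v = γz + q = 15.7 × 1.7 + 33 = 59.69 kPa.
σ_h = K_a σ_v = 0.3625 × 59.69 = 21.64 kPa.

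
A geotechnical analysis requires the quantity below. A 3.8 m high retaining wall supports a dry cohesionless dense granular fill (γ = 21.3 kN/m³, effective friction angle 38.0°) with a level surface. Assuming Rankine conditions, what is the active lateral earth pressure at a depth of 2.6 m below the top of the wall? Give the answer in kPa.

K_a = (1 − sin φ)/(1 + sin φ) = 0.2379.
σ_h = K_a γ z = 0.2379 × 21.3 × 2.6 = 13.17 kPa.

13.2 kPa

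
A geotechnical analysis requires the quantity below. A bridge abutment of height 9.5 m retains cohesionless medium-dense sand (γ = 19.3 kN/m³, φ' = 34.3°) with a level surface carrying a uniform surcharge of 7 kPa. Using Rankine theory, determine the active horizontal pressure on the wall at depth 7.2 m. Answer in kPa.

K_a = (1 − sin φ)/(1 + sin φ) = 0.2792.
σ_v = γz + q = 19.3 × 7.2 + 7 = 146.0 kPa.
σ_h = K_a σ_v = 0.2792 × 146.0 = 40.75 kPa.

40.7 kPa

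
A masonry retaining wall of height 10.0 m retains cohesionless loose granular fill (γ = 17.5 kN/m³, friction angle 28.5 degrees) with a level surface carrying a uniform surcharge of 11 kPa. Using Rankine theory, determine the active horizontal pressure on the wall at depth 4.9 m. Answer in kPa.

34.2 kPa

K_a = (1 − sin φ)/(1 + sin φ) = 0.3540.
σ_v = γz + q = 17.5 × 4.9 + 11 = 96.75 kPa.
σ_h = K_a σ_v = 0.3540 × 96.75 = 34.24 kPa.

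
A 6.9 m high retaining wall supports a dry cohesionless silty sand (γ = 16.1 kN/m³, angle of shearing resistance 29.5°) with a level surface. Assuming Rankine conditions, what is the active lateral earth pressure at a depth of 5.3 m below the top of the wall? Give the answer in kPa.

29.0 kPa

K_a = (1 − sin φ)/(1 + sin φ) = 0.3401.
σ_h = K_a γ z = 0.3401 × 16.1 × 5.3 = 29.02 kPa.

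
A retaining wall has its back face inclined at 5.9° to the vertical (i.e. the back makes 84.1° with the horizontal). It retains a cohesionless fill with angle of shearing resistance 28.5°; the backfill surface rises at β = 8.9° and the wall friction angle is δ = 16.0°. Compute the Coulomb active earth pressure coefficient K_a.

0.411

K_a = sin²(α+φ) / [sin²α · sin(α−δ) · (1 + √{sin(φ+δ)sin(φ−β) / (sin(α−δ)sin(α+β))})²].
With α = 84.1°, φ = 28.5°, δ = 16.0°, β = 8.9°: K_a = 0.4106.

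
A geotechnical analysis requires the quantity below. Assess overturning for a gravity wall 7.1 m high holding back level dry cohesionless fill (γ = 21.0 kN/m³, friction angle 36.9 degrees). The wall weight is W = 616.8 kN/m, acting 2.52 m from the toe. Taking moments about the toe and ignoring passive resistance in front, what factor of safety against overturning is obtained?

4.97

K_a = tan²(45° − 36.9°/2) = 0.2497.
P_a = ½K_aγH² = 0.5×0.2497×21.0×7.1² = 132.2 kN/m, acting at H/3 = 2.367 m above the base.
Overturning moment M_o = P_a × H/3 = 132.2 × 2.367 = 312.8.
Resisting moment M_r = W × 2.52 = 616.8 × 2.52 = 1554.
FS_overturning = M_r/M_o = 1554/312.8 = 4.970.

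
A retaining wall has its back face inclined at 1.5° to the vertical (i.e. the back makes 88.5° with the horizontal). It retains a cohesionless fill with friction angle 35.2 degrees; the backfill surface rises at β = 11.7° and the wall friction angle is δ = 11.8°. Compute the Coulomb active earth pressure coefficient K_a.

K_a = sin²(α+φ) / [sin²α · sin(α−δ) · (1 + √{sin(φ+δ)sin(φ−β) / (sin(α−δ)sin(α+β))})²].
With α = 88.5°, φ = 35.2°, δ = 11.8°, β = 11.7°: K_a = 0.2956.

0.296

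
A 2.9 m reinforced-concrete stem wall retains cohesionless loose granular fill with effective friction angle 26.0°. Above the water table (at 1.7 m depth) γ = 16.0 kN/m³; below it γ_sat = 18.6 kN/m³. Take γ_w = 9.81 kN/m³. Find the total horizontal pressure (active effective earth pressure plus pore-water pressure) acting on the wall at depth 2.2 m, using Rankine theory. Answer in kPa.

17.2 kPa

K_a = (1 − sin φ)/(1 + sin φ) = 0.3905.
γ' = 18.6 − 9.81 = 8.790 kN/m³.
Effective vertical stress at 2.2 m: σ'_v = 16.0×1.7 + 8.790×0.500 = 31.60 kPa.
σ'_h = K_a σ'_v = 0.3905 × 31.60 = 12.34 kPa; u = γ_w × 0.500 = 4.905 kPa.
Total σ_h = 12.34 + 4.905 = 17.24 kPa.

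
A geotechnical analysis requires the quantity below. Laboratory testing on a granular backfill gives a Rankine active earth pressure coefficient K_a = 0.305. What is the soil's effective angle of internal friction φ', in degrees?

K_a = tan²(45° − φ/2) ⇒ 45° − φ/2 = arctan(√0.305) = 28.91°.
φ = 2(45° − 28.91°) = 32.18°.

32.2°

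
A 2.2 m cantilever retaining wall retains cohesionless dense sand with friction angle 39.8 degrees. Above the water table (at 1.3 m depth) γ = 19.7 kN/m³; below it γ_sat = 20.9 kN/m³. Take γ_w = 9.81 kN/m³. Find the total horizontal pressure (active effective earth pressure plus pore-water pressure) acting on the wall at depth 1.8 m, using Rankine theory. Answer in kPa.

11.7 kPa

K_a = (1 − sin φ)/(1 + sin φ) = 0.2194.
γ' = 20.9 − 9.81 = 11.09 kN/m³.
Effective vertical stress at 1.8 m: σ'_v = 19.7×1.3 + 11.09×0.500 = 31.15 kPa.
σ'_h = K_a σ'_v = 0.2194 × 31.15 = 6.836 kPa; u = γ_w × 0.500 = 4.905 kPa.
Total σ_h = 6.836 + 4.905 = 11.74 kPa.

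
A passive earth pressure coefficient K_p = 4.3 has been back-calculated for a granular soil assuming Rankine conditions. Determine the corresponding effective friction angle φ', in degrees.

38.5°

K_p = (1+sin φ)/(1−sin φ) ⇒ sin φ = (K_p − 1)/(K_p + 1) = 0.6226.
φ = arcsin(0.6226) = 38.51°.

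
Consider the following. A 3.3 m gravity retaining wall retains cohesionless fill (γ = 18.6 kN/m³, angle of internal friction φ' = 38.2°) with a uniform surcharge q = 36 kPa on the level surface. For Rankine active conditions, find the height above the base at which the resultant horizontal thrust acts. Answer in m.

1.40 m

K_a = 0.2358.
Triangular part P₁ = ½K_aγH² = 23.88 at H/3 = 1.100 m; rectangular part P₂ = K_a q H = 28.01 at H/2 = 1.650 m.
ȳ = (P₁·1.100 + P₂·1.650)/(P₁+P₂) = 1.397 m.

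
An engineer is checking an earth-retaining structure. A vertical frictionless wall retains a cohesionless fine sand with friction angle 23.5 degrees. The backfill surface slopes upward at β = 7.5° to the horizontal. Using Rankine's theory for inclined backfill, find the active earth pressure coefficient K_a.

0.445

K_a = cos β · (cos β − √(cos²β − cos²φ)) / (cos β + √(cos²β − cos²φ)).
cos β = 0.9914, cos φ = 0.9171, √(cos²β − cos²φ) = 0.3768.
K_a = 0.9914 × (0.9914 − 0.3768)/(0.9914 + 0.3768) = 0.4454.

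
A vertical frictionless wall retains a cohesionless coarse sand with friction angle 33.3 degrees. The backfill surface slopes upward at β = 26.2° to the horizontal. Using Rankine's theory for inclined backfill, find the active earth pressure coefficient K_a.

0.419

K_a = cos β · (cos β − √(cos²β − cos²φ)) / (cos β + √(cos²β − cos²φ)).
cos β = 0.8973, cos φ = 0.8358, √(cos²β − cos²φ) = 0.3263.
K_a = 0.8973 × (0.8973 − 0.3263)/(0.8973 + 0.3263) = 0.4187.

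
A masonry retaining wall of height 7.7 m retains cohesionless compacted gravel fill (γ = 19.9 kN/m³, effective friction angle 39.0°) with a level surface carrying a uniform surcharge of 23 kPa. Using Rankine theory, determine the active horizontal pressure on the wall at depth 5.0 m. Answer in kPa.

27.9 kPa

K_a = (1 − sin φ)/(1 + sin φ) = 0.2275.
σ_v = γz + q = 19.9 × 5.0 + 23 = 122.5 kPa.
σ_h = K_a σ_v = 0.2275 × 122.5 = 27.87 kPa.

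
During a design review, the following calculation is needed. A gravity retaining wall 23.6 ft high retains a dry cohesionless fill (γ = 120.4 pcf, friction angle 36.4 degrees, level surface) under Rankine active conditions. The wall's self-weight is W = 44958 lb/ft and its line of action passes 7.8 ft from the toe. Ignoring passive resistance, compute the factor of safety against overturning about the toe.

5.21

K_a = tan²(45° − 36.4°/2) = 0.2552.
P_a = ½K_aγH² = 0.5×0.2552×120.4×23.6² = 8555 lb/ft, acting at H/3 = 7.867 ft above the base.
Overturning moment M_o = P_a × H/3 = 8555 × 7.867 = 67300.
Resisting moment M_r = W × 7.8 = 44958 × 7.8 = 350700.
FS_overturning = M_r/M_o = 350700/67300 = 5.210.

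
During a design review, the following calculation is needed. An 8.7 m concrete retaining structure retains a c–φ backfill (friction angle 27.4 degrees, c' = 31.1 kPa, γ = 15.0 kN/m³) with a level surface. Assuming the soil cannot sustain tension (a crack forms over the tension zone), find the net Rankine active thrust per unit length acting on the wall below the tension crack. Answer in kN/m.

9.80 kN/m

K_a = 0.3697; √K_a = 0.6080.
Tension-crack depth z_c = 2c/(γ√K_a) = 2×31.1/(15.0×0.6080) = 6.820 m.
σ_a at base = K_a γ H − 2c√K_a = 0.3697×15.0×8.7 − 2×31.1×0.6080 = 10.42 kPa.
P_a = ½ × 10.42 × (H − z_c) = 0.5×10.42×1.880 = 9.799 kN/m.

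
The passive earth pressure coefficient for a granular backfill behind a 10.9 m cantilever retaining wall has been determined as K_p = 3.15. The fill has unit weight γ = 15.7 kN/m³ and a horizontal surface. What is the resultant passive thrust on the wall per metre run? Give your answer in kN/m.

2940 kN/m

P = ½ K_p γ H² = 0.5 × 3.15 × 15.7 × 10.9² = 2938 kN/m.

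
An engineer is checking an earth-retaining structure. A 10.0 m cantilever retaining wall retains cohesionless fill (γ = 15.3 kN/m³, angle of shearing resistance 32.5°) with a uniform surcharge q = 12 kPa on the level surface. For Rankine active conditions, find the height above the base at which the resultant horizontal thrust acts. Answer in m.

3.56 m

K_a = 0.3010.
Triangular part P₁ = ½K_aγH² = 230.3 at H/3 = 3.333 m; rectangular part P₂ = K_a q H = 36.12 at H/2 = 5.000 m.
ȳ = (P₁·3.333 + P₂·5.000)/(P₁+P₂) = 3.559 m.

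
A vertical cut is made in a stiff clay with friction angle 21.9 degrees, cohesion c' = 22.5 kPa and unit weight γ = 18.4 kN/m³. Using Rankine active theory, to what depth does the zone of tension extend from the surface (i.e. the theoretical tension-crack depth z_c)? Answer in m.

K_a = tan²(45° − 21.9°/2) = 0.4567; √K_a = 0.6758.
The active pressure is zero where K_a γ z = 2c√K_a, so z_c = 2c/(γ√K_a) = 2×22.5/(18.4×0.6758) = 3.619 m.

3.62 m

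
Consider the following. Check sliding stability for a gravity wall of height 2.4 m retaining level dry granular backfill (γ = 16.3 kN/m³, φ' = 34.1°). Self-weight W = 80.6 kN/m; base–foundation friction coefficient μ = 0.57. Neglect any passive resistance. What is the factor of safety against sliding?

K_a = tan²(45° − 34.1°/2) = 0.2815.
P_a = ½K_aγH² = 0.5×0.2815×16.3×2.4² = 13.22 kN/m, acting at H/3 = 0.8000 m above the base.
FS_sliding = μW / P_a = 0.57×80.6 / 13.22 = 3.476.

3.48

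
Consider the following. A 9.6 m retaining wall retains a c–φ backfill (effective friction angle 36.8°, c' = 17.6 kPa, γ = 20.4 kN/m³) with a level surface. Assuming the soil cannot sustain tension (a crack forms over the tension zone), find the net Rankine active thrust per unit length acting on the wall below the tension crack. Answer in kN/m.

96.9 kN/m

K_a = 0.2508; √K_a = 0.5008.
Tension-crack depth z_c = 2c/(γ√K_a) = 2×17.6/(20.4×0.5008) = 3.446 m.
σ_a at base = K_a γ H − 2c√K_a = 0.2508×20.4×9.6 − 2×17.6×0.5008 = 31.48 kPa.
P_a = ½ × 31.48 × (H − z_c) = 0.5×31.48×6.154 = 96.88 kN/m.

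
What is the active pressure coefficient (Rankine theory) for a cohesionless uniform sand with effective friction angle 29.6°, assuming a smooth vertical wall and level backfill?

K_a = tan²(45° − φ/2) = tan²(30.20°) = 0.3387.

0.339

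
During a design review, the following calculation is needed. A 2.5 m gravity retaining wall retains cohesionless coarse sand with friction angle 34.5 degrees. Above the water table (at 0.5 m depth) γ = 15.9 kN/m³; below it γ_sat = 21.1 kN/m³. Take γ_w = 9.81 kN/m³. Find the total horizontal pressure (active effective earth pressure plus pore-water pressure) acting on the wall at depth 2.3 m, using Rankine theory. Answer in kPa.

K_a = (1 − sin φ)/(1 + sin φ) = 0.2768.
γ' = 21.1 − 9.81 = 11.29 kN/m³.
Effective vertical stress at 2.3 m: σ'_v = 15.9×0.5 + 11.29×1.80 = 28.27 kPa.
σ'_h = K_a σ'_v = 0.2768 × 28.27 = 7.826 kPa; u = γ_w × 1.80 = 17.66 kPa.
Total σ_h = 7.826 + 17.66 = 25.48 kPa.

25.5 kPa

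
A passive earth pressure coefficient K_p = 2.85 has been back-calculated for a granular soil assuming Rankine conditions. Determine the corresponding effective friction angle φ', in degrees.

28.7°

K_p = (1+sin φ)/(1−sin φ) ⇒ sin φ = (K_p − 1)/(K_p + 1) = 0.4805.
φ = arcsin(0.4805) = 28.72°.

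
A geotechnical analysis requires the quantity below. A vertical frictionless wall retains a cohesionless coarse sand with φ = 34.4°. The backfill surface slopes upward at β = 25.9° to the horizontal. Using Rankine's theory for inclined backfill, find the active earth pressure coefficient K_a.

K_a = cos β · (cos β − √(cos²β − cos²φ)) / (cos β + √(cos²β − cos²φ)).
cos β = 0.8996, cos φ = 0.8251, √(cos²β − cos²φ) = 0.3583.
K_a = 0.8996 × (0.8996 − 0.3583)/(0.8996 + 0.3583) = 0.3871.

0.387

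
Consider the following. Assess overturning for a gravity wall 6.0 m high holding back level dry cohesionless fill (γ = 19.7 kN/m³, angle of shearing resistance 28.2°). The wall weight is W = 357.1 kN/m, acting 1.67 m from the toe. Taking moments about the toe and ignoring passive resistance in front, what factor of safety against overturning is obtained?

2.35

K_a = tan²(45° − 28.2°/2) = 0.3582.
P_a = ½K_aγH² = 0.5×0.3582×19.7×6.0² = 127.0 kN/m, acting at H/3 = 2.000 m above the base.
Overturning moment M_o = P_a × H/3 = 127.0 × 2.000 = 254.0.
Resisting moment M_r = W × 1.67 = 357.1 × 1.67 = 596.4.
FS_overturning = M_r/M_o = 596.4/254.0 = 2.348.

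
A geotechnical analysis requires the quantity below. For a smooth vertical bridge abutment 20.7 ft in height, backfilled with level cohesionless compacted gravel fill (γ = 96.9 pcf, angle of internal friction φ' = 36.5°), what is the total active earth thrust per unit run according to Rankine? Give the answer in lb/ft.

K_a = tan²(45° − φ/2) = 0.2541.
P_a = ½ K_a γ H² = 0.5 × 0.2541 × 96.9 × 20.7² = 5274 lb/ft.

5270 lb/ft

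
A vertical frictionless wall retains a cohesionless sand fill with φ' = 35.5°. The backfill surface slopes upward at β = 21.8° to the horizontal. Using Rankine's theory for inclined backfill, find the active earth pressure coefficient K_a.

0.326

K_a = cos β · (cos β − √(cos²β − cos²φ)) / (cos β + √(cos²β − cos²φ)).
cos β = 0.9285, cos φ = 0.8141, √(cos²β − cos²φ) = 0.4464.
K_a = 0.9285 × (0.9285 − 0.4464)/(0.9285 + 0.4464) = 0.3255.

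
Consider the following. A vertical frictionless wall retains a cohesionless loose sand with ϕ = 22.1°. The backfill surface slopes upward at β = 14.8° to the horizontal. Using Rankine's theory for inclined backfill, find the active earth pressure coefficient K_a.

K_a = cos β · (cos β − √(cos²β − cos²φ)) / (cos β + √(cos²β − cos²φ)).
cos β = 0.9668, cos φ = 0.9265, √(cos²β − cos²φ) = 0.2762.
K_a = 0.9668 × (0.9668 − 0.2762)/(0.9668 + 0.2762) = 0.5372.

0.537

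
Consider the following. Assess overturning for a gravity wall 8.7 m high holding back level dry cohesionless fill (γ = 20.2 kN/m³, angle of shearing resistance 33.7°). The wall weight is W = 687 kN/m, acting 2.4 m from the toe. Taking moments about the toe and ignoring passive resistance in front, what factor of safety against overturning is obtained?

2.60

K_a = tan²(45° − 33.7°/2) = 0.2863.
P_a = ½K_aγH² = 0.5×0.2863×20.2×8.7² = 218.9 kN/m, acting at H/3 = 2.900 m above the base.
Overturning moment M_o = P_a × H/3 = 218.9 × 2.900 = 634.7.
Resisting moment M_r = W × 2.4 = 687 × 2.4 = 1649.
FS_overturning = M_r/M_o = 1649/634.7 = 2.598.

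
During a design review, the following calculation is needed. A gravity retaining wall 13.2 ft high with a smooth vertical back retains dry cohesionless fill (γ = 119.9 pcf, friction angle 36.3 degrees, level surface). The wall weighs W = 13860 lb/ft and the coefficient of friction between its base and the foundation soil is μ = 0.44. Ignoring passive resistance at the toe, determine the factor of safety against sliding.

K_a = tan²(45° − 36.3°/2) = 0.2563.
P_a = ½K_aγH² = 0.5×0.2563×119.9×13.2² = 2677 lb/ft, acting at H/3 = 4.400 ft above the base.
FS_sliding = μW / P_a = 0.44×13860 / 2677 = 2.278.

2.28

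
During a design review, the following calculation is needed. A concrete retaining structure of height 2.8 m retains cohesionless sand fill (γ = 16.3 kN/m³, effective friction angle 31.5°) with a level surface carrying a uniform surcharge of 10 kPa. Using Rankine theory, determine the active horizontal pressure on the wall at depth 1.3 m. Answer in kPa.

9.78 kPa

K_a = (1 − sin φ)/(1 + sin φ) = 0.3136.
σ_v = γz + q = 16.3 × 1.3 + 10 = 31.19 kPa.
σ_h = K_a σ_v = 0.3136 × 31.19 = 9.782 kPa.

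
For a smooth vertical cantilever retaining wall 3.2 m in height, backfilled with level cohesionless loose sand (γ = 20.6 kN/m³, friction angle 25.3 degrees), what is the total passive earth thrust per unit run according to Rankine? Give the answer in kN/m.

K_p = tan²(45° + φ/2) = 2.493.
P_p = ½ K_p γ H² = 0.5 × 2.493 × 20.6 × 3.2² = 262.9 kN/m.

263 kN/m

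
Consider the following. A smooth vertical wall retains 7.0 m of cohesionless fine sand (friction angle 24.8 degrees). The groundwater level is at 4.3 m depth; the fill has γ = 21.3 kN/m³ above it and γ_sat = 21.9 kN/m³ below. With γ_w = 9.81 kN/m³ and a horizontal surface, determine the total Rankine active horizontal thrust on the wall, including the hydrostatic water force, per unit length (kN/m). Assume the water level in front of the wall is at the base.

K_a = tan²(45° − φ/2) = 0.4090.
γ' = 21.9 − 9.81 = 12.09 kN/m³. Depth below WT = 2.7 m.
σ'_h at WT = K_a γ d_w = 37.46 kPa; at base = 37.46 + K_a γ' × 2.7 = 50.81 kPa.
P₁ (0–4.3 m) = ½×37.46×4.3 = 80.54. P₂ (4.3–7.0 m) = ½(37.46+50.81)×2.7 = 119.2.
P_w = ½ γ_w h₂² = 0.5×9.81×2.7² = 35.76. Total = 80.54+119.2+35.76 = 235.5 kN/m.

235 kN/m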